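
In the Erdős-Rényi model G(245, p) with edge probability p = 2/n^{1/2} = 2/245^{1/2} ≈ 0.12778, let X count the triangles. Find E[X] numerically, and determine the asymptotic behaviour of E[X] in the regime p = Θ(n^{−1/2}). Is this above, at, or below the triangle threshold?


Number of potential triangles: C(245, 3) = 2421090.
Each occurs with probability p³ ≈ (0.12778)³ ≈ 2.0861276e-03.
By linearity: E[X] = C(245, 3)·p³ ≈ 2421090 · 2.0861276e-03 ≈ 5050.70257.
Since α = 1/2 < 1, p = c/n^{1/2} ≫ 1/n is above the triangle threshold p ~ 1/n. Asymptotically E[X] ~ (c³/6)·n^{3(1−α)} = (2³/6)·n^{1.5} → ∞; triangles are abundant w.h.p.

E[X] ≈ 5050.70257; in regime p = Θ(1/n^{1/2}) E[X] diverges (above the triangle threshold p ~ 1/n).


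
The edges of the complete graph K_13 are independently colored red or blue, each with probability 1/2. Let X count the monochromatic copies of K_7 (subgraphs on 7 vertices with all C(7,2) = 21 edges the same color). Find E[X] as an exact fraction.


Let X = Σ_S X_S over the C(13, 7) = 1716 subsets S of size 7, where X_S = 1 if the K_7 on S is monochromatic.
For a fixed S, the K_7 on S has C(7, 2) = 21 edges. P[all 21 edges red] = (1/2)^21, and likewise for blue, so P[monochromatic] = 2·(1/2)^21 = 2^{1 − 21} = 1/1048576.
Summing: E[X] = C(13, 7) · 2^{1 − 21} = 1716 · 1/1048576 = 429/262144.
Numerically: E[X] ≈ 0.0016.

E[X] = C(13,7)·2^(1−C(7,2)) = 429/262144 ≈ 0.0016.


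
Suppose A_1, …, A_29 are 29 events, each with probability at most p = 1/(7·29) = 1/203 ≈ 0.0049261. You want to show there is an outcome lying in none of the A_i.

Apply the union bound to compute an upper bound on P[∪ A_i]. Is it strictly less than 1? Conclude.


Union bound: P[∪_{i=1}^{29} A_i] ≤ Σ_i P[A_i] ≤ 29·p = 29·(1/203) = 1/7.
Numerically: 1/7 ≈ 0.1428571.
Is 1/7 < 1? YES.
Since P[∪ A_i] ≤ 1/7 < 1, the complement has P[∩ A_i^c] ≥ 1 − 1/7 = 6/7 > 0, so some outcome avoids every A_i.

29·p = 1/7 ≈ 0.1428571; existence CERTIFIED by the union bound.


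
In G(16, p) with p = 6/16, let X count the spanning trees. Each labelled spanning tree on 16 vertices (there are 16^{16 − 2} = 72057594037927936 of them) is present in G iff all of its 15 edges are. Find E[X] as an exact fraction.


K_16 has 16^{16 − 2} = 72057594037927936 labelled spanning trees.
For each such spanning tree H, let X_H = 1 if all 15 edges of H are present in G. Then P[X_H = 1] = p^{15} = (3/8)^{15} = 14348907/35184372088832.
By linearity of expectation: E[X] = Σ_H E[X_H] = 72057594037927936 · p^{15} = 72057594037927936 · 14348907/35184372088832 = 29386561536.
Numerically: E[X] ≈ 2.94e+10.

E[X] = 72057594037927936 · (3/8)^{15} = 29386561536 ≈ 2.94e+10.


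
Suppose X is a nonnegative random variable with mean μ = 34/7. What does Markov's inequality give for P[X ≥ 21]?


μ = E[X] = 34/7, a = 21.
Markov: P[X ≥ 21] ≤ μ/a = (34/7)/21 = 34/147.
Numerically: ≈ 0.231.
(Since a = 21 > μ = 4.857, the bound 34/147 is < 1 and informative.)

P[X ≥ 21] ≤ 34/147 ≈ 0.231.


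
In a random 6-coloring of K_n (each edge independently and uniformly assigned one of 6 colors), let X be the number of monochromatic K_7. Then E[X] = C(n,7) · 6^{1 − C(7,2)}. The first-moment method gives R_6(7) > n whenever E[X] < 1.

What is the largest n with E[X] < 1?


We need C(n, 7) · 6^{1 − 21} < 1, i.e. C(n, 7) < 6^{21 − 1} = 3656158440062976.
Check values of n near the boundary:
  n = 566: C(566, 7) = 3557206237959440; 3557206237959440 < 3656158440062976? YES
  n = 567: C(567, 7) = 3601671315933933; 3601671315933933 < 3656158440062976? YES
  n = 568: C(568, 7) = 3646611956239704; 3646611956239704 < 3656158440062976? YES
  n = 569: C(569, 7) = 3692032389858348; 3692032389858348 < 3656158440062976? NO
The largest n with C(n, 7) < 3656158440062976 is n = 568 (where E[X] = 16882462760369/16926659444736 ≈ 0.997). Hence R_6(7) > 568, i.e. R_6(7) ≥ 569.

Largest n = 568; hence R_6(7) > 568.


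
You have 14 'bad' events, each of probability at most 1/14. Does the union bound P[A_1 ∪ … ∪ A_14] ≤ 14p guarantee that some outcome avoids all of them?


Union bound: P[∪_{i=1}^{14} A_i] ≤ Σ_i P[A_i] ≤ 14·p = 14·(1/14) = 1.
Numerically: 1 ≈ 1.000000.
Is 1 < 1? NO.
Since the bound 1 is ≥ 1, the union bound is uninformative here; it does NOT by itself certify existence.

14·p = 1 ≈ 1.000000; existence NOT certified by the union bound.


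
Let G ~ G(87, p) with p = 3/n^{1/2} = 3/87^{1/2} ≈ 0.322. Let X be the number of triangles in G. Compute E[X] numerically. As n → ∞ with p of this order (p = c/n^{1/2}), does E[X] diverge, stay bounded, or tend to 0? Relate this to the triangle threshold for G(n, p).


Number of potential triangles: C(87, 3) = 105995.
Each occurs with probability p³ ≈ (0.322)³ ≈ 3.32725e-02.
By linearity: E[X] = C(87, 3)·p³ ≈ 105995 · 3.32725e-02 ≈ 3526.714.
Since α = 1/2 < 1, p = c/n^{1/2} ≫ 1/n is above the triangle threshold p ~ 1/n. Asymptotically E[X] ~ (c³/6)·n^{3(1−α)} = (3³/6)·n^{1.5} → ∞; triangles are abundant w.h.p.

E[X] ≈ 3526.714; in regime p = Θ(1/n^{1/2}) E[X] diverges (above the triangle threshold p ~ 1/n).


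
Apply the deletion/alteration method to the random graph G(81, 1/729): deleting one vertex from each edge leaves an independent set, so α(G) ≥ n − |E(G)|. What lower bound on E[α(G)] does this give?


E[|E(G)|] = C(81, 2)·p = 3240 · (1/729) = 40/9.
E[α(G)] ≥ n − E[|E(G)|] = 81 − 40/9 = 689/9.
Numerically: ≈ 76.55556.
(This is only a lower bound; the true E[α(G)] may be larger.)

E[α(G)] ≥ 689/9 ≈ 76.55556.


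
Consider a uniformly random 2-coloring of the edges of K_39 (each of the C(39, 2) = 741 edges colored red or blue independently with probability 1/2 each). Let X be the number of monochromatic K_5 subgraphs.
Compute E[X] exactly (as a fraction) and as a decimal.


Let X = Σ_S X_S over the C(39, 5) = 575757 subsets S of size 5, where X_S = 1 if the K_5 on S is monochromatic.
For a fixed S, the K_5 on S has C(5, 2) = 10 edges. P[all 10 edges red] = (1/2)^10, and likewise for blue, so P[monochromatic] = 2·(1/2)^10 = 2^{1 − 10} = 1/512.
By linearity: E[X] = C(39, 5) · 2^{1 − 10} = 575757 · 1/512 = 575757/512.
Numerically: E[X] ≈ 1124.525391.

E[X] = C(39,5)·2^(1−C(5,2)) = 575757/512 ≈ 1124.525391.


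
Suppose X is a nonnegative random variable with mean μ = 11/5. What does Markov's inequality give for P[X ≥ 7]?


μ = E[X] = 11/5, a = 7.
Markov: P[X ≥ 7] ≤ μ/a = (11/5)/7 = 11/35.
Numerically: ≈ 0.3143.
(Since a = 7 > μ = 2.2000, the bound 11/35 is < 1 and informative.)

P[X ≥ 7] ≤ 11/35 ≈ 0.3143.


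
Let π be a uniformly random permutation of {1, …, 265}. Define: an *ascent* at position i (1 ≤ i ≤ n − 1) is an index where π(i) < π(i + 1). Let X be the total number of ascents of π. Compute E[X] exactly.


Write X = Σ X_I over i = 1, …, 264, with X_I the indicator of one ascent.
There are 264 indicators.
For each fixed i, the pair (π(i), π(i+1)) is a uniformly random ordered pair of distinct values from {1, …, 265}; by symmetry P[π(i) < π(i+1)] = 1/2.
By linearity: E[X] = 264 · (1/2) = (265 − 1) · (1/2) = 132 ≈ 132.00000.

E[X] = 132 = 132.00000.


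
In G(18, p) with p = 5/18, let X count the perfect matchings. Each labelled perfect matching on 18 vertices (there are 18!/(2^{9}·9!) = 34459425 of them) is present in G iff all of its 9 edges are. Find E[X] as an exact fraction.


K_18 has 18!/(2^{9}·9!) = 34459425 labelled perfect matchings.
For each such perfect matching H, let X_H = 1 if all 9 edges of H are present in G. Then P[X_H = 1] = p^{9} = (5/18)^{9} = 1953125/198359290368.
By linearity: E[X] = Σ_H E[X_H] = 34459425 · p^{9} = 34459425 · 1953125/198359290368 = 830908203125/2448880128.
Numerically: E[X] ≈ 339.301.

E[X] = 34459425 · (5/18)^{9} = 830908203125/2448880128 ≈ 339.301.


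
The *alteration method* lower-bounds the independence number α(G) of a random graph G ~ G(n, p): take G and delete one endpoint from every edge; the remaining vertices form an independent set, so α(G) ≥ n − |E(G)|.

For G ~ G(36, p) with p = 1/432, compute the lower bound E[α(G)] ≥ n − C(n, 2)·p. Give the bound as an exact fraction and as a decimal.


E[|E(G)|] = C(36, 2)·p = 630 · (1/432) = 35/24.
E[α(G)] ≥ n − E[|E(G)|] = 36 − 35/24 = 829/24.
Numerically: ≈ 34.54167.
(This is only a lower bound; the true E[α(G)] may be larger.)

E[α(G)] ≥ 829/24 ≈ 34.54167.


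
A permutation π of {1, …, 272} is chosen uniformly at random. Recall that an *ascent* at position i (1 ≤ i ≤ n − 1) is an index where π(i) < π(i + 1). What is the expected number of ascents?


Write X = Σ X_I over i = 1, …, 271, with X_I the indicator of one ascent.
There are 271 indicators.
For each fixed i, the pair (π(i), π(i+1)) is a uniformly random ordered pair of distinct values from {1, …, 272}; by symmetry P[π(i) < π(i+1)] = 1/2.
By linearity: E[X] = 271 · (1/2) = (272 − 1) · (1/2) = 271/2 ≈ 135.500000.

E[X] = 271/2 = 135.500000.


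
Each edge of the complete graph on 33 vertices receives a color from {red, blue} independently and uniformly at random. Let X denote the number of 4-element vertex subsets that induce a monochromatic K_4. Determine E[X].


Let X = Σ_S X_S over the C(33, 4) = 40920 subsets S of size 4, where X_S = 1 if the K_4 on S is monochromatic.
For a fixed S, the K_4 on S has C(4, 2) = 6 edges. P[all 6 edges red] = (1/2)^6, and likewise for blue, so P[monochromatic] = 2·(1/2)^6 = 2^{1 − 6} = 1/32.
By linearity of expectation: E[X] = C(33, 4) · 2^{1 − 6} = 40920 · 1/32 = 5115/4.
Numerically: E[X] ≈ 1278.750.

E[X] = C(33,4)·2^(1−C(4,2)) = 5115/4 ≈ 1278.750.


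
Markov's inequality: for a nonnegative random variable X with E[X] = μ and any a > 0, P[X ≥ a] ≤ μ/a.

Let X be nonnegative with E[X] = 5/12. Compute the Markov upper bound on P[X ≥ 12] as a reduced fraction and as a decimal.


μ = E[X] = 5/12, a = 12.
Markov: P[X ≥ 12] ≤ μ/a = (5/12)/12 = 5/144.
Numerically: ≈ 0.03472.
(Since a = 12 > μ = 0.41667, the bound 5/144 is < 1 and informative.)

P[X ≥ 12] ≤ 5/144 ≈ 0.03472.


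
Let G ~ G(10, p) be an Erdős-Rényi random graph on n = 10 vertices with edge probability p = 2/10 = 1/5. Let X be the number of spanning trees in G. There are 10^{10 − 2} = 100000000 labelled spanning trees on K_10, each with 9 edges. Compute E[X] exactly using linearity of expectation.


K_10 has 10^{10 − 2} = 100000000 labelled spanning trees.
For each such spanning tree H, let X_H = 1 if all 9 edges of H are present in G. Then P[X_H = 1] = p^{9} = (1/5)^{9} = 1/1953125.
Summing the indicators: E[X] = Σ_H E[X_H] = 100000000 · p^{9} = 100000000 · 1/1953125 = 256/5.
Numerically: E[X] ≈ 51.2.

E[X] = 100000000 · (1/5)^{9} = 256/5 ≈ 51.2.


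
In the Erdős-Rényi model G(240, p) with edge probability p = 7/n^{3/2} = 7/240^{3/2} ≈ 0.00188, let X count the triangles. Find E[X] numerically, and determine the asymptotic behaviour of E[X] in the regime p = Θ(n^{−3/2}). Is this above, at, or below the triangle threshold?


Number of potential triangles: C(240, 3) = 2275280.
Each occurs with probability p³ ≈ (0.00188)³ ≈ 6.67334e-09.
By linearity: E[X] = C(240, 3)·p³ ≈ 2275280 · 6.67334e-09 ≈ 0.015.
Since α = 3/2 > 1, p = c/n^{3/2} = o(1/n) is below the triangle threshold p ~ 1/n. Asymptotically E[X] ~ (c³/6)·n^{3(1−α)} = (7³/6)·n^{-1.5} → 0, so by Markov's inequality G has no triangles w.h.p.

E[X] ≈ 0.015; in regime p = Θ(1/n^{3/2}) E[X] tends to 0 (below the triangle threshold p ~ 1/n).


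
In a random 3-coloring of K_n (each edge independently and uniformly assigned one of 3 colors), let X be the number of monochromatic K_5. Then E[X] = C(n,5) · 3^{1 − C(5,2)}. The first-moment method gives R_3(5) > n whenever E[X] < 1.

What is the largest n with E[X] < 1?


We need C(n, 5) · 3^{1 − 10} < 1, i.e. C(n, 5) < 3^{10 − 1} = 19683.
Check values of n near the boundary:
  n = 19: C(19, 5) = 11628; 11628 < 19683? YES
  n = 20: C(20, 5) = 15504; 15504 < 19683? YES
  n = 21: C(21, 5) = 20349; 20349 < 19683? NO
  n = 22: C(22, 5) = 26334; 26334 < 19683? NO
  n = 23: C(23, 5) = 33649; 33649 < 19683? NO
The largest n with C(n, 5) < 19683 is n = 20 (where E[X] = 5168/6561 ≈ 0.788). Hence R_3(5) > 20, i.e. R_3(5) ≥ 21.

Largest n = 20; hence R_3(5) > 20.


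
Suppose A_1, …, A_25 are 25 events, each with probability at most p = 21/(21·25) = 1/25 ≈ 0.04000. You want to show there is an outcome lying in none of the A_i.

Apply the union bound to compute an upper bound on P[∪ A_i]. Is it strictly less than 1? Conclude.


Union bound: P[∪_{i=1}^{25} A_i] ≤ Σ_i P[A_i] ≤ 25·p = 25·(1/25) = 1.
Numerically: 1 ≈ 1.00000.
Is 1 < 1? NO.
Since the bound 1 is ≥ 1, the union bound is uninformative here; it does NOT by itself certify existence.

25·p = 1 ≈ 1.00000; existence NOT certified by the union bound.


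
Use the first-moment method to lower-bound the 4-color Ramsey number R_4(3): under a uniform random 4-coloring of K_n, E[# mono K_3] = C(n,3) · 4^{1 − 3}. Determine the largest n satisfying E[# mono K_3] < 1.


We need C(n, 3) · 4^{1 − 3} < 1, i.e. C(n, 3) < 4^{3 − 1} = 16.
Check values of n near the boundary:
  n = 3: C(3, 3) = 1; 1 < 16? YES
  n = 4: C(4, 3) = 4; 4 < 16? YES
  n = 5: C(5, 3) = 10; 10 < 16? YES
  n = 6: C(6, 3) = 20; 20 < 16? NO
  n = 7: C(7, 3) = 35; 35 < 16? NO
The largest n with C(n, 3) < 16 is n = 5 (where E[X] = 5/8 ≈ 0.625). Hence R_4(3) > 5, i.e. R_4(3) ≥ 6.

Largest n = 5; hence R_4(3) > 5.


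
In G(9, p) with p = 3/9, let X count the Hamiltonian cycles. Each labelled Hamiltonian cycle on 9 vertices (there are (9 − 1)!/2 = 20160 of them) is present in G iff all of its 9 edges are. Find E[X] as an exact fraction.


K_9 has (9 − 1)!/2 = 20160 labelled Hamiltonian cycles.
For each such Hamiltonian cycle H, let X_H = 1 if all 9 edges of H are present in G. Then P[X_H = 1] = p^{9} = (1/3)^{9} = 1/19683.
Summing the indicators: E[X] = Σ_H E[X_H] = 20160 · p^{9} = 20160 · 1/19683 = 2240/2187.
Numerically: E[X] ≈ 1.0242.

E[X] = 20160 · (1/3)^{9} = 2240/2187 ≈ 1.0242.


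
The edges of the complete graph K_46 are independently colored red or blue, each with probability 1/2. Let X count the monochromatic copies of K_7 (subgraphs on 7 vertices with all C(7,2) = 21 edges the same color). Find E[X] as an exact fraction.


Let X = Σ_S X_S over the C(46, 7) = 53524680 subsets S of size 7, where X_S = 1 if the K_7 on S is monochromatic.
For a fixed S, the K_7 on S has C(7, 2) = 21 edges. P[all 21 edges red] = (1/2)^21, and likewise for blue, so P[monochromatic] = 2·(1/2)^21 = 2^{1 − 21} = 1/1048576.
Summing: E[X] = C(46, 7) · 2^{1 − 21} = 53524680 · 1/1048576 = 6690585/131072.
Numerically: E[X] ≈ 51.0451.

E[X] = C(46,7)·2^(1−C(7,2)) = 6690585/131072 ≈ 51.0451.


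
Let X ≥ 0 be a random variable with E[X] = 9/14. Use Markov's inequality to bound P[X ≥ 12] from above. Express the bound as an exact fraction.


μ = E[X] = 9/14, a = 12.
Markov: P[X ≥ 12] ≤ μ/a = (9/14)/12 = 3/56.
Numerically: ≈ 0.0536.
(Since a = 12 > μ = 0.6429, the bound 3/56 is < 1 and informative.)

P[X ≥ 12] ≤ 3/56 ≈ 0.0536.


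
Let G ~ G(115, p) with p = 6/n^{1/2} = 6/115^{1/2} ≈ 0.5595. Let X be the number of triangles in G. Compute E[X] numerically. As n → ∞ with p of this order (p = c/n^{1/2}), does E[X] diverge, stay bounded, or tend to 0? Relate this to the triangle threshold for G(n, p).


Number of potential triangles: C(115, 3) = 246905.
Each occurs with probability p³ ≈ (0.5595)³ ≈ 1.7514873e-01.
By linearity: E[X] = C(115, 3)·p³ ≈ 246905 · 1.7514873e-01 ≈ 43245.09698.
Since α = 1/2 < 1, p = c/n^{1/2} ≫ 1/n is above the triangle threshold p ~ 1/n. Asymptotically E[X] ~ (c³/6)·n^{3(1−α)} = (6³/6)·n^{1.5} → ∞; triangles are abundant w.h.p.

E[X] ≈ 43245.09698; in regime p = Θ(1/n^{1/2}) E[X] diverges (above the triangle threshold p ~ 1/n).


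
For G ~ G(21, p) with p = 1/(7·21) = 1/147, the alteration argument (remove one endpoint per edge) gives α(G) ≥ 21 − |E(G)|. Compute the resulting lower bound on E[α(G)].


E[|E(G)|] = C(21, 2)·p = 210 · (1/147) = 10/7.
E[α(G)] ≥ n − E[|E(G)|] = 21 − 10/7 = 137/7.
Numerically: ≈ 19.57143.
(This is only a lower bound; the true E[α(G)] may be larger.)

E[α(G)] ≥ 137/7 ≈ 19.57143.


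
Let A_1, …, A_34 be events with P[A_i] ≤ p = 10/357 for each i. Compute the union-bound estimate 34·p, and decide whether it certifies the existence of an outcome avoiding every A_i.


Union bound: P[∪_{i=1}^{34} A_i] ≤ Σ_i P[A_i] ≤ 34·p = 34·(10/357) = 20/21.
Numerically: 20/21 ≈ 0.95238.
Is 20/21 < 1? YES.
Since P[∪ A_i] ≤ 20/21 < 1, the complement has P[∩ A_i^c] ≥ 1 − 20/21 = 1/21 > 0, so some outcome avoids every A_i.

34·p = 20/21 ≈ 0.95238; existence CERTIFIED by the union bound.


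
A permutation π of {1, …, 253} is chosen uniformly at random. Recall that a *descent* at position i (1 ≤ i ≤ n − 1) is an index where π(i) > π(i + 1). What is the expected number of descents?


Write X = Σ X_I over i = 1, …, 252, with X_I the indicator of one descent.
There are 252 indicators.
For each fixed i, the pair (π(i), π(i+1)) is a uniformly random ordered pair of distinct values from {1, …, 253}; by symmetry P[π(i) > π(i+1)] = 1/2.
By linearity: E[X] = 252 · (1/2) = (253 − 1) · (1/2) = 126 ≈ 126.000000.

E[X] = 126 = 126.000000.


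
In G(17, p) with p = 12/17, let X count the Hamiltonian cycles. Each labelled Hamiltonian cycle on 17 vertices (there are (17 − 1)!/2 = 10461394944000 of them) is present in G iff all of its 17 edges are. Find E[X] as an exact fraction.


K_17 has (17 − 1)!/2 = 10461394944000 labelled Hamiltonian cycles.
For each such Hamiltonian cycle H, let X_H = 1 if all 17 edges of H are present in G. Then P[X_H = 1] = p^{17} = (12/17)^{17} = 2218611106740436992/827240261886336764177.
Summing the indicators: E[X] = Σ_H E[X_H] = 10461394944000 · p^{17} = 10461394944000 · 2218611106740436992/827240261886336764177 = 23209767014756651868459368448000/827240261886336764177.
Numerically: E[X] ≈ 2.81e+10.

E[X] = 10461394944000 · (12/17)^{17} = 23209767014756651868459368448000/827240261886336764177 ≈ 2.81e+10.


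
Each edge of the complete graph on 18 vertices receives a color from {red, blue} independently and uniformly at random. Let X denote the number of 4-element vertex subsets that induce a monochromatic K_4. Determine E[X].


Let X = Σ_S X_S over the C(18, 4) = 3060 subsets S of size 4, where X_S = 1 if the K_4 on S is monochromatic.
For a fixed S, the K_4 on S has C(4, 2) = 6 edges. P[all 6 edges red] = (1/2)^6, and likewise for blue, so P[monochromatic] = 2·(1/2)^6 = 2^{1 − 6} = 1/32.
Summing: E[X] = C(18, 4) · 2^{1 − 6} = 3060 · 1/32 = 765/8.
Numerically: E[X] ≈ 95.625000.

E[X] = C(18,4)·2^(1−C(4,2)) = 765/8 ≈ 95.625000.


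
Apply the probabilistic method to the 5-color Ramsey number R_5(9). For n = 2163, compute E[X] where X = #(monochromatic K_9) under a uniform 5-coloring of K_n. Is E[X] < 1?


E[X] = C(2163, 9) · 5^{1 − 36} = 2808716806866462450348390 · 5^{−35} = 2808716806866462450348390/2910383045673370361328125.
As a reduced fraction: E[X] = 561743361373292490069678/582076609134674072265625 ≈ 0.96507.
Is E[X] < 1? YES.
Since E[X] < 1, there exists a 5-coloring of K_{2163} with no monochromatic K_9; hence R_5(9) > 2163.

E[X] = 561743361373292490069678/582076609134674072265625 ≈ 0.96507; E[X] < 1, so R_5(9) > 2163.


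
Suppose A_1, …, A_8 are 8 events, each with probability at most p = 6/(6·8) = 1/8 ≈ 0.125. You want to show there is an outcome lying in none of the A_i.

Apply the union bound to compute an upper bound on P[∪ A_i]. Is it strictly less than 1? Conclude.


Union bound: P[∪_{i=1}^{8} A_i] ≤ Σ_i P[A_i] ≤ 8·p = 8·(1/8) = 1.
Numerically: 1 ≈ 1.000.
Is 1 < 1? NO.
Since the bound 1 is ≥ 1, the union bound is uninformative here; it does NOT by itself certify existence.

8·p = 1 ≈ 1.000; existence NOT certified by the union bound.


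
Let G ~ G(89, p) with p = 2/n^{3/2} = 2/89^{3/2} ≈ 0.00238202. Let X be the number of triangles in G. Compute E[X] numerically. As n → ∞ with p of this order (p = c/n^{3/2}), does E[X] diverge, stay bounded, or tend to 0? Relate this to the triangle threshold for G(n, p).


Number of potential triangles: C(89, 3) = 113564.
Each occurs with probability p³ ≈ (0.00238202)³ ≈ 1.35155884e-08.
By linearity: E[X] = C(89, 3)·p³ ≈ 113564 · 1.35155884e-08 ≈ 0.001535.
Since α = 3/2 > 1, p = c/n^{3/2} = o(1/n) is below the triangle threshold p ~ 1/n. Asymptotically E[X] ~ (c³/6)·n^{3(1−α)} = (2³/6)·n^{-1.5} → 0, so by Markov's inequality G has no triangles w.h.p.

E[X] ≈ 0.001535; in regime p = Θ(1/n^{3/2}) E[X] tends to 0 (below the triangle threshold p ~ 1/n).


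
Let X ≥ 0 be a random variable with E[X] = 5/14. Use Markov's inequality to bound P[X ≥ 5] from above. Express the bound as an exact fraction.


μ = E[X] = 5/14, a = 5.
Markov: P[X ≥ 5] ≤ μ/a = (5/14)/5 = 1/14.
Numerically: ≈ 0.0714.
(Since a = 5 > μ = 0.3571, the bound 1/14 is < 1 and informative.)

P[X ≥ 5] ≤ 1/14 ≈ 0.0714.


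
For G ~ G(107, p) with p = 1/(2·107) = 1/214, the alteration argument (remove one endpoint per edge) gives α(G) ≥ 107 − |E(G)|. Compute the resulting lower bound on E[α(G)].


E[|E(G)|] = C(107, 2)·p = 5671 · (1/214) = 53/2.
E[α(G)] ≥ n − E[|E(G)|] = 107 − 53/2 = 161/2.
Numerically: ≈ 80.500000.
(This is only a lower bound; the true E[α(G)] may be larger.)

E[α(G)] ≥ 161/2 ≈ 80.500000.


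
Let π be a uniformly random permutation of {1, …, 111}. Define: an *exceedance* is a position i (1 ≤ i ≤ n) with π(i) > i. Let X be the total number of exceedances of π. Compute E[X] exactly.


Write X = Σ_{i=1}^{111} X_i, where X_i = 1_{π(i) > i}.
For each fixed i, π(i) is uniform over {1, …, 111} (marginal of a uniform permutation), so P[π(i) > i] = (n − i)/n. Summing: Σ_{i=1}^{111} (n − i)/n = (0 + 1 + … + 110)/111 = 111(111 − 1)/(2·111) = (111 − 1)/2.
Hence E[X] = Σ_{i=1}^{111} (111 − i)/111 = 55 ≈ 55.00000.

E[X] = 55 = 55.00000.


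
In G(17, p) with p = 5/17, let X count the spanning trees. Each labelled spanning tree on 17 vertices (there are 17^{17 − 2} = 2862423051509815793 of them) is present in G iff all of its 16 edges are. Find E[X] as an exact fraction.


K_17 has 17^{17 − 2} = 2862423051509815793 labelled spanning trees.
For each such spanning tree H, let X_H = 1 if all 16 edges of H are present in G. Then P[X_H = 1] = p^{16} = (5/17)^{16} = 152587890625/48661191875666868481.
By linearity of expectation: E[X] = Σ_H E[X_H] = 2862423051509815793 · p^{16} = 2862423051509815793 · 152587890625/48661191875666868481 = 152587890625/17.
Numerically: E[X] ≈ 8.98e+09.

E[X] = 2862423051509815793 · (5/17)^{16} = 152587890625/17 ≈ 8.98e+09.


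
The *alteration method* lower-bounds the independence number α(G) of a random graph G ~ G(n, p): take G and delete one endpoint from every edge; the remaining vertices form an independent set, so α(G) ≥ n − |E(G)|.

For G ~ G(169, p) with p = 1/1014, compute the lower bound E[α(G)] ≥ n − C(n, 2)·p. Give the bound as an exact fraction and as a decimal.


E[|E(G)|] = C(169, 2)·p = 14196 · (1/1014) = 14.
E[α(G)] ≥ n − E[|E(G)|] = 169 − 14 = 155.
Numerically: ≈ 155.000000.
(This is only a lower bound; the true E[α(G)] may be larger.)

E[α(G)] ≥ 155 ≈ 155.000000.


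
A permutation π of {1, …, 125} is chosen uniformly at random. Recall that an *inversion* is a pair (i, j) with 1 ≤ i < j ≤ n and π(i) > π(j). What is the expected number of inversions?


Write X = Σ X_I over the C(125, 2) = 7750 pairs i < j, with X_I the indicator of one inversion.
There are 7750 indicators.
For each fixed pair i < j, the values π(i) and π(j) are two distinct elements of {1, …, 125} in uniformly random order; by symmetry P[π(i) > π(j)] = 1/2.
By linearity: E[X] = 7750 · (1/2) = C(125, 2) · (1/2) = 7750/2 = 3875 ≈ 3875.000000.

E[X] = 3875 = 3875.000000.


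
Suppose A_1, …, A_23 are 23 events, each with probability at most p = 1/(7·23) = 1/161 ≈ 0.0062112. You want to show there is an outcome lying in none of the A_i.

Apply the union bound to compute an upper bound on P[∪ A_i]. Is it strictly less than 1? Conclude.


Union bound: P[∪_{i=1}^{23} A_i] ≤ Σ_i P[A_i] ≤ 23·p = 23·(1/161) = 1/7.
Numerically: 1/7 ≈ 0.1428571.
Is 1/7 < 1? YES.
Since P[∪ A_i] ≤ 1/7 < 1, the complement has P[∩ A_i^c] ≥ 1 − 1/7 = 6/7 > 0, so some outcome avoids every A_i.

23·p = 1/7 ≈ 0.1428571; existence CERTIFIED by the union bound.


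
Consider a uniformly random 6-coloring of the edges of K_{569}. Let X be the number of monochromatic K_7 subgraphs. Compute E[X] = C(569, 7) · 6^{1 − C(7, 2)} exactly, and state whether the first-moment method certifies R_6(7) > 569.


E[X] = C(569, 7) · 6^{1 − 21} = 3692032389858348 · 6^{−20} = 3692032389858348/3656158440062976.
As a reduced fraction: E[X] = 34185485091281/33853318889472 ≈ 1.010.
Is E[X] < 1? NO.
Since E[X] ≥ 1, the first-moment bound is inconclusive at n = 569; it does NOT by itself certify R_6(7) > 569.

E[X] = 34185485091281/33853318889472 ≈ 1.010; E[X] ≥ 1; first-moment method inconclusive here.


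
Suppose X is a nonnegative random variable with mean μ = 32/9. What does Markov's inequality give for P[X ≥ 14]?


μ = E[X] = 32/9, a = 14.
Markov: P[X ≥ 14] ≤ μ/a = (32/9)/14 = 16/63.
Numerically: ≈ 0.25397.
(Since a = 14 > μ = 3.55556, the bound 16/63 is < 1 and informative.)

P[X ≥ 14] ≤ 16/63 ≈ 0.25397.


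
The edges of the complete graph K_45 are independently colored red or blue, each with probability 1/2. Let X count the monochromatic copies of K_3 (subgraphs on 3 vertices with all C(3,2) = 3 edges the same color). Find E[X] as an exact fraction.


Let X = Σ_S X_S over the C(45, 3) = 14190 subsets S of size 3, where X_S = 1 if the K_3 on S is monochromatic.
For a fixed S, the K_3 on S has C(3, 2) = 3 edges. P[all 3 edges red] = (1/2)^3, and likewise for blue, so P[monochromatic] = 2·(1/2)^3 = 2^{1 − 3} = 1/4.
Summing: E[X] = C(45, 3) · 2^{1 − 3} = 14190 · 1/4 = 7095/2.
Numerically: E[X] ≈ 3547.500000.

E[X] = C(45,3)·2^(1−C(3,2)) = 7095/2 ≈ 3547.500000.


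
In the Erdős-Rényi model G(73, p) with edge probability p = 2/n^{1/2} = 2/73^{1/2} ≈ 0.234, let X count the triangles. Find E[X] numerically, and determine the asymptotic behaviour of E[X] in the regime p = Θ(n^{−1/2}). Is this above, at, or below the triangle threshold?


Number of potential triangles: C(73, 3) = 62196.
Each occurs with probability p³ ≈ (0.234)³ ≈ 1.28264e-02.
By linearity: E[X] = C(73, 3)·p³ ≈ 62196 · 1.28264e-02 ≈ 797.752.
Since α = 1/2 < 1, p = c/n^{1/2} ≫ 1/n is above the triangle threshold p ~ 1/n. Asymptotically E[X] ~ (c³/6)·n^{3(1−α)} = (2³/6)·n^{1.5} → ∞; triangles are abundant w.h.p.

E[X] ≈ 797.752; in regime p = Θ(1/n^{1/2}) E[X] diverges (above the triangle threshold p ~ 1/n).


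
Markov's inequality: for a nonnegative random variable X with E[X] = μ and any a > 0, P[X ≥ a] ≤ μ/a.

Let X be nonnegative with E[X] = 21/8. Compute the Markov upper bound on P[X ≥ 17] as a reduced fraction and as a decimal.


μ = E[X] = 21/8, a = 17.
Markov: P[X ≥ 17] ≤ μ/a = (21/8)/17 = 21/136.
Numerically: ≈ 0.154.
(Since a = 17 > μ = 2.625, the bound 21/136 is < 1 and informative.)

P[X ≥ 17] ≤ 21/136 ≈ 0.154.


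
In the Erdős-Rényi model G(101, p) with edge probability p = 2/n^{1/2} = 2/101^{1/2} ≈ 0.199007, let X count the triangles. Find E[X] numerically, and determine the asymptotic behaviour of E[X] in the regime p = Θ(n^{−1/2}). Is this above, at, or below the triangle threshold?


Number of potential triangles: C(101, 3) = 166650.
Each occurs with probability p³ ≈ (0.199007)³ ≈ 7.88148269e-03.
By linearity: E[X] = C(101, 3)·p³ ≈ 166650 · 7.88148269e-03 ≈ 1313.449091.
Since α = 1/2 < 1, p = c/n^{1/2} ≫ 1/n is above the triangle threshold p ~ 1/n. Asymptotically E[X] ~ (c³/6)·n^{3(1−α)} = (2³/6)·n^{1.5} → ∞; triangles are abundant w.h.p.

E[X] ≈ 1313.449091; in regime p = Θ(1/n^{1/2}) E[X] diverges (above the triangle threshold p ~ 1/n).


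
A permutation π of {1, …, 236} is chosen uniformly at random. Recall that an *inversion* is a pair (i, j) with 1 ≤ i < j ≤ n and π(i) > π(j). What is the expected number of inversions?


Write X = Σ X_I over the C(236, 2) = 27730 pairs i < j, with X_I the indicator of one inversion.
There are 27730 indicators.
For each fixed pair i < j, the values π(i) and π(j) are two distinct elements of {1, …, 236} in uniformly random order; by symmetry P[π(i) > π(j)] = 1/2.
By linearity: E[X] = 27730 · (1/2) = C(236, 2) · (1/2) = 27730/2 = 13865 ≈ 13865.000.

E[X] = 13865 = 13865.000.


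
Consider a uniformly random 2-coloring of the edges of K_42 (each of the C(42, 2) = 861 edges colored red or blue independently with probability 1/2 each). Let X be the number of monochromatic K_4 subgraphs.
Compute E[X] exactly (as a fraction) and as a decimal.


Let X = Σ_S X_S over the C(42, 4) = 111930 subsets S of size 4, where X_S = 1 if the K_4 on S is monochromatic.
For a fixed S, the K_4 on S has C(4, 2) = 6 edges. P[all 6 edges red] = (1/2)^6, and likewise for blue, so P[monochromatic] = 2·(1/2)^6 = 2^{1 − 6} = 1/32.
By linearity of expectation: E[X] = C(42, 4) · 2^{1 − 6} = 111930 · 1/32 = 55965/16.
Numerically: E[X] ≈ 3497.8125.

E[X] = C(42,4)·2^(1−C(4,2)) = 55965/16 ≈ 3497.8125.


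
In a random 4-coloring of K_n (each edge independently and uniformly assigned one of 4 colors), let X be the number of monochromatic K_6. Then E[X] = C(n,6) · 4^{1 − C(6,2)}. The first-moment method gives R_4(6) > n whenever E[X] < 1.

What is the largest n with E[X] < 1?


We need C(n, 6) · 4^{1 − 15} < 1, i.e. C(n, 6) < 4^{15 − 1} = 268435456.
Check values of n near the boundary:
  n = 75: C(75, 6) = 201359550; 201359550 < 268435456? YES
  n = 76: C(76, 6) = 218618940; 218618940 < 268435456? YES
  n = 77: C(77, 6) = 237093780; 237093780 < 268435456? YES
  n = 78: C(78, 6) = 256851595; 256851595 < 268435456? YES
  n = 79: C(79, 6) = 277962685; 277962685 < 268435456? NO
  n = 80: C(80, 6) = 300500200; 300500200 < 268435456? NO
  n = 81: C(81, 6) = 324540216; 324540216 < 268435456? NO
The largest n with C(n, 6) < 268435456 is n = 78 (where E[X] = 256851595/268435456 ≈ 0.95685). Hence R_4(6) > 78, i.e. R_4(6) ≥ 79.

Largest n = 78; hence R_4(6) > 78.


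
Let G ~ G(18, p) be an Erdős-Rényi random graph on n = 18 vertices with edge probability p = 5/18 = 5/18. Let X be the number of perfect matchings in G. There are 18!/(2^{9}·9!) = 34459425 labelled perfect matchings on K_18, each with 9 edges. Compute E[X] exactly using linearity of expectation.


K_18 has 18!/(2^{9}·9!) = 34459425 labelled perfect matchings.
For each such perfect matching H, let X_H = 1 if all 9 edges of H are present in G. Then P[X_H = 1] = p^{9} = (5/18)^{9} = 1953125/198359290368.
By linearity of expectation: E[X] = Σ_H E[X_H] = 34459425 · p^{9} = 34459425 · 1953125/198359290368 = 830908203125/2448880128.
Numerically: E[X] ≈ 339.3.

E[X] = 34459425 · (5/18)^{9} = 830908203125/2448880128 ≈ 339.3.


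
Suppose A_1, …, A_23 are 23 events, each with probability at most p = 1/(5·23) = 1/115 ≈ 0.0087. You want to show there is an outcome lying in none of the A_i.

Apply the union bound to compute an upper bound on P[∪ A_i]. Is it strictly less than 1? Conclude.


Union bound: P[∪_{i=1}^{23} A_i] ≤ Σ_i P[A_i] ≤ 23·p = 23·(1/115) = 1/5.
Numerically: 1/5 ≈ 0.2000.
Is 1/5 < 1? YES.
Since P[∪ A_i] ≤ 1/5 < 1, the complement has P[∩ A_i^c] ≥ 1 − 1/5 = 4/5 > 0, so some outcome avoids every A_i.

23·p = 1/5 ≈ 0.2000; existence CERTIFIED by the union bound.


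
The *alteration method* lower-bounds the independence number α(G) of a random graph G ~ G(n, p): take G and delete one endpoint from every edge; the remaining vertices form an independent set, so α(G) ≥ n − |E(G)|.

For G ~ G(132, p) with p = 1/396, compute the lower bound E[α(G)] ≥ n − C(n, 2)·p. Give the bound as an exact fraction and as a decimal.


E[|E(G)|] = C(132, 2)·p = 8646 · (1/396) = 131/6.
E[α(G)] ≥ n − E[|E(G)|] = 132 − 131/6 = 661/6.
Numerically: ≈ 110.167.
(This is only a lower bound; the true E[α(G)] may be larger.)

E[α(G)] ≥ 661/6 ≈ 110.167.


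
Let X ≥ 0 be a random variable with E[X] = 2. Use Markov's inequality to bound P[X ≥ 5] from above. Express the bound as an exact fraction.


μ = E[X] = 2, a = 5.
Markov: P[X ≥ 5] ≤ μ/a = (2)/5 = 2/5.
Numerically: ≈ 0.400.
(Since a = 5 > μ = 2.000, the bound 2/5 is < 1 and informative.)

P[X ≥ 5] ≤ 2/5 ≈ 0.400.


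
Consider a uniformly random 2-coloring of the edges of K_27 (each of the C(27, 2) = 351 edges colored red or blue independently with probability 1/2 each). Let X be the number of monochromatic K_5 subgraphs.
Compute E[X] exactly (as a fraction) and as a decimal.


Let X = Σ_S X_S over the C(27, 5) = 80730 subsets S of size 5, where X_S = 1 if the K_5 on S is monochromatic.
For a fixed S, the K_5 on S has C(5, 2) = 10 edges. P[all 10 edges red] = (1/2)^10, and likewise for blue, so P[monochromatic] = 2·(1/2)^10 = 2^{1 − 10} = 1/512.
By linearity: E[X] = C(27, 5) · 2^{1 − 10} = 80730 · 1/512 = 40365/256.
Numerically: E[X] ≈ 157.67578.

E[X] = C(27,5)·2^(1−C(5,2)) = 40365/256 ≈ 157.67578.


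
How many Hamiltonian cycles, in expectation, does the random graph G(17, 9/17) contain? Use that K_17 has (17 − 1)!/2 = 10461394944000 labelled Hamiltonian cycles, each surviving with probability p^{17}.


K_17 has (17 − 1)!/2 = 10461394944000 labelled Hamiltonian cycles.
For each such Hamiltonian cycle H, let X_H = 1 if all 17 edges of H are present in G. Then P[X_H = 1] = p^{17} = (9/17)^{17} = 16677181699666569/827240261886336764177.
Summing the indicators: E[X] = Σ_H E[X_H] = 10461394944000 · p^{17} = 10461394944000 · 16677181699666569/827240261886336764177 = 174466584313061171422427136000/827240261886336764177.
Numerically: E[X] ≈ 2.11e+08.

E[X] = 10461394944000 · (9/17)^{17} = 174466584313061171422427136000/827240261886336764177 ≈ 2.11e+08.


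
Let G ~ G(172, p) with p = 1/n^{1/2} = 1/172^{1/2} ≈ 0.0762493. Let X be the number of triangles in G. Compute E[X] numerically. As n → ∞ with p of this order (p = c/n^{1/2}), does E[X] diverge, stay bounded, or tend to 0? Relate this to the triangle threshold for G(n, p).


Number of potential triangles: C(172, 3) = 833340.
Each occurs with probability p³ ≈ (0.0762493)³ ≈ 4.43309797e-04.
By linearity: E[X] = C(172, 3)·p³ ≈ 833340 · 4.43309797e-04 ≈ 369.427787.
Since α = 1/2 < 1, p = c/n^{1/2} ≫ 1/n is above the triangle threshold p ~ 1/n. Asymptotically E[X] ~ (c³/6)·n^{3(1−α)} = (1³/6)·n^{1.5} → ∞; triangles are abundant w.h.p.

E[X] ≈ 369.427787; in regime p = Θ(1/n^{1/2}) E[X] diverges (above the triangle threshold p ~ 1/n).


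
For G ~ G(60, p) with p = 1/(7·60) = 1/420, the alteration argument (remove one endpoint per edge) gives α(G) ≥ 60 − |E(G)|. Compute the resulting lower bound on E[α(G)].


E[|E(G)|] = C(60, 2)·p = 1770 · (1/420) = 59/14.
E[α(G)] ≥ n − E[|E(G)|] = 60 − 59/14 = 781/14.
Numerically: ≈ 55.785714.
(This is only a lower bound; the true E[α(G)] may be larger.)

E[α(G)] ≥ 781/14 ≈ 55.785714.


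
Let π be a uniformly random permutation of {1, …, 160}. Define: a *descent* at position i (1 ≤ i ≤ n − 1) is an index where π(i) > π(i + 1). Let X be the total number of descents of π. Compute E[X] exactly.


Write X = Σ X_I over i = 1, …, 159, with X_I the indicator of one descent.
There are 159 indicators.
For each fixed i, the pair (π(i), π(i+1)) is a uniformly random ordered pair of distinct values from {1, …, 160}; by symmetry P[π(i) > π(i+1)] = 1/2.
By linearity: E[X] = 159 · (1/2) = (160 − 1) · (1/2) = 159/2 ≈ 79.5000.

E[X] = 159/2 = 79.5000.


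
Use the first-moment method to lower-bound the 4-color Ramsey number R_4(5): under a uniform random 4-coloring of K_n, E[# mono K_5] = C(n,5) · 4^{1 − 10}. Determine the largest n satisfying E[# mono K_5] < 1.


We need C(n, 5) · 4^{1 − 10} < 1, i.e. C(n, 5) < 4^{10 − 1} = 262144.
Check values of n near the boundary:
  n = 27: C(27, 5) = 80730; 80730 < 262144? YES
  n = 28: C(28, 5) = 98280; 98280 < 262144? YES
  n = 29: C(29, 5) = 118755; 118755 < 262144? YES
  n = 30: C(30, 5) = 142506; 142506 < 262144? YES
  n = 31: C(31, 5) = 169911; 169911 < 262144? YES
  n = 32: C(32, 5) = 201376; 201376 < 262144? YES
  n = 33: C(33, 5) = 237336; 237336 < 262144? YES
  n = 34: C(34, 5) = 278256; 278256 < 262144? NO
The largest n with C(n, 5) < 262144 is n = 33 (where E[X] = 29667/32768 ≈ 0.9054). Hence R_4(5) > 33, i.e. R_4(5) ≥ 34.

Largest n = 33; hence R_4(5) > 33.


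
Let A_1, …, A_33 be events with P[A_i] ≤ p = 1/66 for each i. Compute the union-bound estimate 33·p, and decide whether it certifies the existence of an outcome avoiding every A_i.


Union bound: P[∪_{i=1}^{33} A_i] ≤ Σ_i P[A_i] ≤ 33·p = 33·(1/66) = 1/2.
Numerically: 1/2 ≈ 0.50000.
Is 1/2 < 1? YES.
Since P[∪ A_i] ≤ 1/2 < 1, the complement has P[∩ A_i^c] ≥ 1 − 1/2 = 1/2 > 0, so some outcome avoids every A_i.

33·p = 1/2 ≈ 0.50000; existence CERTIFIED by the union bound.


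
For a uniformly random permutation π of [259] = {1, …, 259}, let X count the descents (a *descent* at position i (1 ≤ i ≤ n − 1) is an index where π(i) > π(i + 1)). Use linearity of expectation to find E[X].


Write X = Σ X_I over i = 1, …, 258, with X_I the indicator of one descent.
There are 258 indicators.
For each fixed i, the pair (π(i), π(i+1)) is a uniformly random ordered pair of distinct values from {1, …, 259}; by symmetry P[π(i) > π(i+1)] = 1/2.
By linearity: E[X] = 258 · (1/2) = (259 − 1) · (1/2) = 129 ≈ 129.00000.

E[X] = 129 = 129.00000.


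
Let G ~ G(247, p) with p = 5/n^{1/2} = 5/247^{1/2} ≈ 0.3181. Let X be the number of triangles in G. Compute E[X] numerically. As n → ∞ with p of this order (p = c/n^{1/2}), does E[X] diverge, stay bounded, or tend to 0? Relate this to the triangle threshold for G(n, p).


Number of potential triangles: C(247, 3) = 2481115.
Each occurs with probability p³ ≈ (0.3181)³ ≈ 3.220065e-02.
By linearity: E[X] = C(247, 3)·p³ ≈ 2481115 · 3.220065e-02 ≈ 79893.5056.
Since α = 1/2 < 1, p = c/n^{1/2} ≫ 1/n is above the triangle threshold p ~ 1/n. Asymptotically E[X] ~ (c³/6)·n^{3(1−α)} = (5³/6)·n^{1.5} → ∞; triangles are abundant w.h.p.

E[X] ≈ 79893.5056; in regime p = Θ(1/n^{1/2}) E[X] diverges (above the triangle threshold p ~ 1/n).


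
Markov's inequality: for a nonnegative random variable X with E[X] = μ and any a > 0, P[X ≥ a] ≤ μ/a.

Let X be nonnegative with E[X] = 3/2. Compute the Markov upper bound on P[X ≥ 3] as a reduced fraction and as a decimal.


μ = E[X] = 3/2, a = 3.
Markov: P[X ≥ 3] ≤ μ/a = (3/2)/3 = 1/2.
Numerically: ≈ 0.500000.
(Since a = 3 > μ = 1.500000, the bound 1/2 is < 1 and informative.)

P[X ≥ 3] ≤ 1/2 ≈ 0.500000.


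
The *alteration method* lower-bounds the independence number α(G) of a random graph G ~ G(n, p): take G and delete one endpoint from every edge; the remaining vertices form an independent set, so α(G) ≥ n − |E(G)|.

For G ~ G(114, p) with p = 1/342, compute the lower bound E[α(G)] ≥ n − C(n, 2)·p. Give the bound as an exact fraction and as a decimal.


E[|E(G)|] = C(114, 2)·p = 6441 · (1/342) = 113/6.
E[α(G)] ≥ n − E[|E(G)|] = 114 − 113/6 = 571/6.
Numerically: ≈ 95.166667.
(This is only a lower bound; the true E[α(G)] may be larger.)

E[α(G)] ≥ 571/6 ≈ 95.166667.
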